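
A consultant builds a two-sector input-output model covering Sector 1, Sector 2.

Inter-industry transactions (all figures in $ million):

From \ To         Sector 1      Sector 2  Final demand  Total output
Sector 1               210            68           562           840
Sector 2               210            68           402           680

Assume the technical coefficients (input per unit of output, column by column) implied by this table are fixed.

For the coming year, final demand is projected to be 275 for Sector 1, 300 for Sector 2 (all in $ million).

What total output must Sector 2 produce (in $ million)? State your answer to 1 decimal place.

x_2 = 451.9

Technical coefficients a_ij = z_ij / X_j:
  a_11 = 210/840 = 0.25, a_21 = 210/840 = 0.25
  a_12 = 68/680 = 0.10, a_22 = 68/680 = 0.10
I − A =
  [   0.75    -0.10]
  [  -0.25     0.90]
det(I−A) = (0.75)(0.90) − (-0.10)(-0.25) = 0.6500
adj(I−A) = [[0.90, 0.10], [0.25, 0.75]]
(I − A)⁻¹ = adj(I−A) / det(I−A) ≈
  [   1.3846     0.1538]
  [   0.3846     1.1538]
x = (I − A)⁻¹ d = adj(I−A)·d / det(I−A), with det(I−A) = 0.6500:
  x_1 = (0.90·275 + 0.10·300) / 0.6500 = 277.50 / 0.6500 ≈ 426.9
  x_2 = (0.25·275 + 0.75·300) / 0.6500 = 293.75 / 0.6500 ≈ 451.9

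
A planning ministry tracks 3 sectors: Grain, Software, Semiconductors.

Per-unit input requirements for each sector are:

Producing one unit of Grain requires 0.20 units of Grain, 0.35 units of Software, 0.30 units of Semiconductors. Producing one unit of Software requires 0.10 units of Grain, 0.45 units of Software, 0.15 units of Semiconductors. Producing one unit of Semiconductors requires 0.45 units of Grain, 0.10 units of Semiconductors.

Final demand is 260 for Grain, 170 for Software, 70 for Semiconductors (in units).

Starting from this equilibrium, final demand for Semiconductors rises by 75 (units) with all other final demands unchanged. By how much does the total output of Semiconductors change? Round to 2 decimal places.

I − A =
  [   0.80    -0.10    -0.45]
  [  -0.35     0.55     0.00]
  [  -0.30    -0.15     0.90]
Cofactors of I−A, C_ij = (−1)^(i+j)·(minor ij) (rows/columns in the sector order above):
  C_11 = (0.55)(0.90) − (0.00)(-0.15) = 0.4950
  C_12 = −[(-0.35)(0.90) − (0.00)(-0.30)] = 0.3150
  C_13 = (-0.35)(-0.15) − (0.55)(-0.30) = 0.2175
  C_21 = −[(-0.10)(0.90) − (-0.45)(-0.15)] = 0.1575
  C_22 = (0.80)(0.90) − (-0.45)(-0.30) = 0.5850
  C_23 = −[(0.80)(-0.15) − (-0.10)(-0.30)] = 0.1500
  C_31 = (-0.10)(0.00) − (-0.45)(0.55) = 0.2475
  C_32 = −[(0.80)(0.00) − (-0.45)(-0.35)] = 0.1575
  C_33 = (0.80)(0.55) − (-0.10)(-0.35) = 0.4050
det(I−A) = Σ_j (I−A)_1j·C_1j = (0.80)(0.4950) + (-0.10)(0.3150) + (-0.45)(0.2175) = 0.266625
adj(I−A) = Cᵀ =
  [ 0.4950   0.1575   0.2475]
  [ 0.3150   0.5850   0.1575]
  [ 0.2175   0.1500   0.4050]
(I − A)⁻¹ = adj(I−A) / det(I−A) ≈
  [   1.8565     0.5907     0.9283]
  [   1.1814     2.1941     0.5907]
  [   0.8158     0.5626     1.5190]
Δx = (I − A)⁻¹ Δd with Δd having +75 in the Semiconductors component and 0 elsewhere.
So Δx_3 = L_33 · (+75), where L_33 = adj(I−A)_33 / det(I−A) = 0.4050 / 0.266625.
Δx_3 = 0.4050 × (+75) / 0.266625 = 30.375 / 0.266625 ≈ 113.92.

Δx_3 = 113.92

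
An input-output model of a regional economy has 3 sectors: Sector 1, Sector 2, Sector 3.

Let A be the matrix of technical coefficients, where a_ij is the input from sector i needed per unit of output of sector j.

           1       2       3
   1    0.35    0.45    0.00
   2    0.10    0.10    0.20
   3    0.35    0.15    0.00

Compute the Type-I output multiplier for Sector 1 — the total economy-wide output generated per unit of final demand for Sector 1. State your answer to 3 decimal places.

m_1 = 2.802

I − A =
  [   0.65    -0.45     0.00]
  [  -0.10     0.90    -0.20]
  [  -0.35    -0.15     1.00]
Cofactors of I−A, C_ij = (−1)^(i+j)·(minor ij) (rows/columns in the sector order above):
  C_11 = (0.90)(1.00) − (-0.20)(-0.15) = 0.8700
  C_12 = −[(-0.10)(1.00) − (-0.20)(-0.35)] = 0.1700
  C_13 = (-0.10)(-0.15) − (0.90)(-0.35) = 0.3300
  C_21 = −[(-0.45)(1.00) − (0.00)(-0.15)] = 0.4500
  C_22 = (0.65)(1.00) − (0.00)(-0.35) = 0.6500
  C_23 = −[(0.65)(-0.15) − (-0.45)(-0.35)] = 0.2550
  C_31 = (-0.45)(-0.20) − (0.00)(0.90) = 0.0900
  C_32 = −[(0.65)(-0.20) − (0.00)(-0.10)] = 0.1300
  C_33 = (0.65)(0.90) − (-0.45)(-0.10) = 0.5400
det(I−A) = Σ_j (I−A)_1j·C_1j = (0.65)(0.8700) + (-0.45)(0.1700) + (0.00)(0.3300) = 0.4890
adj(I−A) = Cᵀ =
  [ 0.8700   0.4500   0.0900]
  [ 0.1700   0.6500   0.1300]
  [ 0.3300   0.2550   0.5400]
(I − A)⁻¹ = adj(I−A) / det(I−A) ≈
  [   1.7791     0.9202     0.1840]
  [   0.3476     1.3292     0.2658]
  [   0.6748     0.5215     1.1043]
The output multiplier for sector j is the column-j sum of the Leontief inverse (I − A)⁻¹ = adj(I−A) / det(I−A).
Column 1 of adj(I−A): (0.8700, 0.1700, 0.3300); det(I−A) = 0.4890.
m_1 = (0.8700 + 0.1700 + 0.3300) / 0.4890 = 1.37 / 0.4890 ≈ 2.802.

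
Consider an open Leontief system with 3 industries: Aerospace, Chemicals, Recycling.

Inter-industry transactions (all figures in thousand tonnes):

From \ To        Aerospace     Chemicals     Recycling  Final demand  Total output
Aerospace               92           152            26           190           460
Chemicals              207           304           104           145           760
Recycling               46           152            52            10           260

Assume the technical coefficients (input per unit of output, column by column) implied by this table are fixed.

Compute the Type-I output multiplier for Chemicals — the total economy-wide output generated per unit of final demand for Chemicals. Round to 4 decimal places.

Technical coefficients a_ij = z_ij / X_j:
  a_AA = 92/460 = 0.20, a_CA = 207/460 = 0.45, a_RA = 46/460 = 0.10
  a_AC = 152/760 = 0.20, a_CC = 304/760 = 0.40, a_RC = 152/760 = 0.20
  a_AR = 26/260 = 0.10, a_CR = 104/260 = 0.40, a_RR = 52/260 = 0.20
I − A =
  [   0.80    -0.20    -0.10]
  [  -0.45     0.60    -0.40]
  [  -0.10    -0.20     0.80]
Cofactors of I−A, C_ij = (−1)^(i+j)·(minor ij) (rows/columns in the sector order above):
  C_11 = (0.60)(0.80) − (-0.40)(-0.20) = 0.4000
  C_12 = −[(-0.45)(0.80) − (-0.40)(-0.10)] = 0.4000
  C_13 = (-0.45)(-0.20) − (0.60)(-0.10) = 0.1500
  C_21 = −[(-0.20)(0.80) − (-0.10)(-0.20)] = 0.1800
  C_22 = (0.80)(0.80) − (-0.10)(-0.10) = 0.6300
  C_23 = −[(0.80)(-0.20) − (-0.20)(-0.10)] = 0.1800
  C_31 = (-0.20)(-0.40) − (-0.10)(0.60) = 0.1400
  C_32 = −[(0.80)(-0.40) − (-0.10)(-0.45)] = 0.3650
  C_33 = (0.80)(0.60) − (-0.20)(-0.45) = 0.3900
det(I−A) = Σ_j (I−A)_1j·C_1j = (0.80)(0.4000) + (-0.20)(0.4000) + (-0.10)(0.1500) = 0.2250
adj(I−A) = Cᵀ =
  [ 0.4000   0.1800   0.1400]
  [ 0.4000   0.6300   0.3650]
  [ 0.1500   0.1800   0.3900]
(I − A)⁻¹ = adj(I−A) / det(I−A) ≈
  [   1.77778     0.80000     0.62222]
  [   1.77778     2.80000     1.62222]
  [   0.66667     0.80000     1.73333]
The output multiplier for sector j is the column-j sum of the Leontief inverse (I − A)⁻¹ = adj(I−A) / det(I−A).
Column C of adj(I−A): (0.1800, 0.6300, 0.1800); det(I−A) = 0.2250.
m_C = (0.1800 + 0.6300 + 0.1800) / 0.2250 = 0.99 / 0.2250 = 4.4000.

m_C = 4.4000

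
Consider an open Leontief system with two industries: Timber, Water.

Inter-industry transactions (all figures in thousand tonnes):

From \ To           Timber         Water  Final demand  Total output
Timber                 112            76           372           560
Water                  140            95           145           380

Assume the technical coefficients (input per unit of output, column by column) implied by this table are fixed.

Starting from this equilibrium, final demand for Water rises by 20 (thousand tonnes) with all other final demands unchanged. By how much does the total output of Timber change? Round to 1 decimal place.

Technical coefficients a_ij = z_ij / X_j:
  a_11 = 112/560 = 0.20, a_21 = 140/560 = 0.25
  a_12 = 76/380 = 0.20, a_22 = 95/380 = 0.25
I − A =
  [   0.80    -0.20]
  [  -0.25     0.75]
det(I−A) = (0.80)(0.75) − (-0.20)(-0.25) = 0.5500
adj(I−A) = [[0.75, 0.20], [0.25, 0.80]]
(I − A)⁻¹ = adj(I−A) / det(I−A) ≈
  [   1.3636     0.3636]
  [   0.4545     1.4545]
Δx = (I − A)⁻¹ Δd with Δd having +20 in the Water component and 0 elsewhere.
So Δx_1 = L_12 · (+20), where L_12 = adj(I−A)_12 / det(I−A) = 0.20 / 0.5500.
Δx_1 = 0.20 × (+20) / 0.5500 = 4.00 / 0.5500 ≈ 7.3.

Δx_1 = 7.3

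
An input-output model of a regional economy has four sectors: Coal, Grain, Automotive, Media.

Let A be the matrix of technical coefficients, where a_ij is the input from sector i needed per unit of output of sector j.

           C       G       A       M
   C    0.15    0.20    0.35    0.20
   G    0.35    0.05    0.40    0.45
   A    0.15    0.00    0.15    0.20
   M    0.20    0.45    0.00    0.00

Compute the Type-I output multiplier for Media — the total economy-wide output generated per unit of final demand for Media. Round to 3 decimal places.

m_M = 5.286

I − A =
  [   0.85    -0.20    -0.35    -0.20]
  [  -0.35     0.95    -0.40    -0.45]
  [  -0.15     0.00     0.85    -0.20]
  [  -0.20    -0.45     0.00     1.00]
Compute the cofactors C_ij = (−1)^(i+j)·(3×3 minor ij) of I−A; the adjugate is their transpose:
adj(I−A) = Cᵀ =
  [ 0.599375   0.278000   0.377625   0.320500]
  [ 0.450000   0.622000   0.478000   0.465500]
  [ 0.181625   0.128000   0.477875   0.189500]
  [ 0.322375   0.335500   0.290625   0.565000]
det(I−A) = Σ_j (I−A)_1j·C_1j = (0.85)(0.599375) + (-0.20)(0.450000) + (-0.35)(0.181625) + (-0.20)(0.322375) = 0.291425
(I − A)⁻¹ = adj(I−A) / det(I−A) ≈
  [   2.0567     0.9539     1.2958     1.0998]
  [   1.5441     2.1343     1.6402     1.5973]
  [   0.6232     0.4392     1.6398     0.6503]
  [   1.1062     1.1512     0.9973     1.9387]
The output multiplier for sector j is the column-j sum of the Leontief inverse (I − A)⁻¹ = adj(I−A) / det(I−A).
Column M of adj(I−A): (0.320500, 0.465500, 0.189500, 0.565000); det(I−A) = 0.291425.
m_M = (0.320500 + 0.465500 + 0.189500 + 0.565000) / 0.291425 = 1.5405 / 0.291425 ≈ 5.286.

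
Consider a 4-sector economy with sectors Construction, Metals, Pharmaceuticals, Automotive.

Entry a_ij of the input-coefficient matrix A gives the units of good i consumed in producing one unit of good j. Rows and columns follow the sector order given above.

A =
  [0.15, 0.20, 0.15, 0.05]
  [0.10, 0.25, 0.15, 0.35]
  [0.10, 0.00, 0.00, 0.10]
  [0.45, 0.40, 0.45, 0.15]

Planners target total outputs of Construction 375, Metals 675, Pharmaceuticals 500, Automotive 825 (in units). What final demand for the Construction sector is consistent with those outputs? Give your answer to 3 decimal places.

I − A =
  [   0.85    -0.20    -0.15    -0.05]
  [  -0.10     0.75    -0.15    -0.35]
  [  -0.10     0.00     1.00    -0.10]
  [  -0.45    -0.40    -0.45     0.85]
d = (I − A) x:
  d_1 = (+0.85)·375 + (-0.20)·675 + (-0.15)·500 + (-0.05)·825 = 67.500
  d_2 = (-0.10)·375 + (+0.75)·675 + (-0.15)·500 + (-0.35)·825 = 105.000
  d_3 = (-0.10)·375 + (+0.00)·675 + (+1.00)·500 + (-0.10)·825 = 380.000
  d_4 = (-0.45)·375 + (-0.40)·675 + (-0.45)·500 + (+0.85)·825 = 37.500

d_1 = 67.500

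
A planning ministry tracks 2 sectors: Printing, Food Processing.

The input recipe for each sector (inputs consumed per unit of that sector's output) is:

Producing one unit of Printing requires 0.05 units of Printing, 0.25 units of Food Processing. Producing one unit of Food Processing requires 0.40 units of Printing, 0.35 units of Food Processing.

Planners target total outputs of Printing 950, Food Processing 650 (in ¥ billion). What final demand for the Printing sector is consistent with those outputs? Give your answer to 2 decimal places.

I − A =
  [   0.95    -0.40]
  [  -0.25     0.65]
d = (I − A) x:
  d_1 = (+0.95)·950 + (-0.40)·650 = 642.50
  d_2 = (-0.25)·950 + (+0.65)·650 = 185.00

d_1 = 642.50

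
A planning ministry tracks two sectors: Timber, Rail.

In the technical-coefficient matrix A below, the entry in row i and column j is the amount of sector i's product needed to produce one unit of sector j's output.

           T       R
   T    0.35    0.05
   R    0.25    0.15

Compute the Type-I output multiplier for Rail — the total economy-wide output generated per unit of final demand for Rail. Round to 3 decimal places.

I − A =
  [   0.65    -0.05]
  [  -0.25     0.85]
det(I−A) = (0.65)(0.85) − (-0.05)(-0.25) = 0.5400
adj(I−A) = [[0.85, 0.05], [0.25, 0.65]]
(I − A)⁻¹ = adj(I−A) / det(I−A) ≈
  [   1.5741     0.0926]
  [   0.4630     1.2037]
The output multiplier for sector j is the column-j sum of the Leontief inverse (I − A)⁻¹ = adj(I−A) / det(I−A).
Column R of adj(I−A): (0.05, 0.65); det(I−A) = 0.5400.
m_R = (0.05 + 0.65) / 0.5400 = 0.70 / 0.5400 ≈ 1.296.

m_R = 1.296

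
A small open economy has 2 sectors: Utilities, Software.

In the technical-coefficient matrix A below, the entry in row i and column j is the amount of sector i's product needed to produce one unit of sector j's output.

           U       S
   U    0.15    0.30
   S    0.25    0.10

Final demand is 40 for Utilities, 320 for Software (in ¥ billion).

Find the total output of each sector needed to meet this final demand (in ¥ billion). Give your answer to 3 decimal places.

x_U = 191.304, x_S = 408.696

I − A =
  [   0.85    -0.30]
  [  -0.25     0.90]
det(I−A) = (0.85)(0.90) − (-0.30)(-0.25) = 0.6900
adj(I−A) = [[0.90, 0.30], [0.25, 0.85]]
(I − A)⁻¹ = adj(I−A) / det(I−A) ≈
  [   1.3043     0.4348]
  [   0.3623     1.2319]
x = (I − A)⁻¹ d = adj(I−A)·d / det(I−A), with det(I−A) = 0.6900:
  x_U = (0.90·40 + 0.30·320) / 0.6900 = 132.00 / 0.6900 ≈ 191.304
  x_S = (0.25·40 + 0.85·320) / 0.6900 = 282.00 / 0.6900 ≈ 408.696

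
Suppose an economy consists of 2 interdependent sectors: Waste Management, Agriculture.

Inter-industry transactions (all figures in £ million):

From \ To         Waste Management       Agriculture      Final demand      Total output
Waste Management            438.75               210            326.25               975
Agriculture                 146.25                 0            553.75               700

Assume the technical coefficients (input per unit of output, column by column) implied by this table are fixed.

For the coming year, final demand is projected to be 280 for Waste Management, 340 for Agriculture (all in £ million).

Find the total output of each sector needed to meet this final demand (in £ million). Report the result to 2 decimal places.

x_W = 756.44, x_A = 453.47

Technical coefficients a_ij = z_ij / X_j:
  a_WW = 438.75/975 = 0.45, a_AW = 146.25/975 = 0.15
  a_WA = 210/700 = 0.30, a_AA = 0/700 = 0.00
I − A =
  [   0.55    -0.30]
  [  -0.15     1.00]
det(I−A) = (0.55)(1.00) − (-0.30)(-0.15) = 0.5050
adj(I−A) = [[1.00, 0.30], [0.15, 0.55]]
(I − A)⁻¹ = adj(I−A) / det(I−A) ≈
  [   1.9802     0.5941]
  [   0.2970     1.0891]
x = (I − A)⁻¹ d = adj(I−A)·d / det(I−A), with det(I−A) = 0.5050:
  x_W = (1.00·280 + 0.30·340) / 0.5050 = 382.00 / 0.5050 ≈ 756.44
  x_A = (0.15·280 + 0.55·340) / 0.5050 = 229.00 / 0.5050 ≈ 453.47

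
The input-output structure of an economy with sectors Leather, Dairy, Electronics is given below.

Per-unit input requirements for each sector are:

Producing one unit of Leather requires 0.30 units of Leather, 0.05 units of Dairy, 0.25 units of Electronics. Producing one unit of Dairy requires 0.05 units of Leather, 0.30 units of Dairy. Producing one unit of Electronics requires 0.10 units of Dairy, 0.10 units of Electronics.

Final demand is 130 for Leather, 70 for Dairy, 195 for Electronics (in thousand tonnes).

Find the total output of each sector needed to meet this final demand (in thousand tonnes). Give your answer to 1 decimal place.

I − A =
  [   0.70    -0.05     0.00]
  [  -0.05     0.70    -0.10]
  [  -0.25     0.00     0.90]
Cofactors of I−A, C_ij = (−1)^(i+j)·(minor ij) (rows/columns in the sector order above):
  C_11 = (0.70)(0.90) − (-0.10)(0.00) = 0.6300
  C_12 = −[(-0.05)(0.90) − (-0.10)(-0.25)] = 0.0700
  C_13 = (-0.05)(0.00) − (0.70)(-0.25) = 0.1750
  C_21 = −[(-0.05)(0.90) − (0.00)(0.00)] = 0.0450
  C_22 = (0.70)(0.90) − (0.00)(-0.25) = 0.6300
  C_23 = −[(0.70)(0.00) − (-0.05)(-0.25)] = 0.0125
  C_31 = (-0.05)(-0.10) − (0.00)(0.70) = 0.0050
  C_32 = −[(0.70)(-0.10) − (0.00)(-0.05)] = 0.0700
  C_33 = (0.70)(0.70) − (-0.05)(-0.05) = 0.4875
det(I−A) = Σ_j (I−A)_1j·C_1j = (0.70)(0.6300) + (-0.05)(0.0700) + (0.00)(0.1750) = 0.4375
adj(I−A) = Cᵀ =
  [ 0.6300   0.0450   0.0050]
  [ 0.0700   0.6300   0.0700]
  [ 0.1750   0.0125   0.4875]
(I − A)⁻¹ = adj(I−A) / det(I−A) ≈
  [   1.4400     0.1029     0.0114]
  [   0.1600     1.4400     0.1600]
  [   0.4000     0.0286     1.1143]
x = (I − A)⁻¹ d = adj(I−A)·d / det(I−A), with det(I−A) = 0.4375:
  x_1 = (0.6300·130 + 0.0450·70 + 0.0050·195) / 0.4375 = 86.025 / 0.4375 ≈ 196.6
  x_2 = (0.0700·130 + 0.6300·70 + 0.0700·195) / 0.4375 = 66.85 / 0.4375 = 152.8
  x_3 = (0.1750·130 + 0.0125·70 + 0.4875·195) / 0.4375 = 118.6875 / 0.4375 ≈ 271.3

x_1 = 196.6, x_2 = 152.8, x_3 = 271.3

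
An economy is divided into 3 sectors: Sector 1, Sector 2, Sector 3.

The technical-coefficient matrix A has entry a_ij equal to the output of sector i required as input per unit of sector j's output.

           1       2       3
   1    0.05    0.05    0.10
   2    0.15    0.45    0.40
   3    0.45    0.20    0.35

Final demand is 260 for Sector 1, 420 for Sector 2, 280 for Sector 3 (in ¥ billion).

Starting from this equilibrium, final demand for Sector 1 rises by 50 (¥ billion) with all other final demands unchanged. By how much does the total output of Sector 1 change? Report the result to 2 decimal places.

I − A =
  [   0.95    -0.05    -0.10]
  [  -0.15     0.55    -0.40]
  [  -0.45    -0.20     0.65]
Cofactors of I−A, C_ij = (−1)^(i+j)·(minor ij) (rows/columns in the sector order above):
  C_11 = (0.55)(0.65) − (-0.40)(-0.20) = 0.2775
  C_12 = −[(-0.15)(0.65) − (-0.40)(-0.45)] = 0.2775
  C_13 = (-0.15)(-0.20) − (0.55)(-0.45) = 0.2775
  C_21 = −[(-0.05)(0.65) − (-0.10)(-0.20)] = 0.0525
  C_22 = (0.95)(0.65) − (-0.10)(-0.45) = 0.5725
  C_23 = −[(0.95)(-0.20) − (-0.05)(-0.45)] = 0.2125
  C_31 = (-0.05)(-0.40) − (-0.10)(0.55) = 0.0750
  C_32 = −[(0.95)(-0.40) − (-0.10)(-0.15)] = 0.3950
  C_33 = (0.95)(0.55) − (-0.05)(-0.15) = 0.5150
det(I−A) = Σ_j (I−A)_1j·C_1j = (0.95)(0.2775) + (-0.05)(0.2775) + (-0.10)(0.2775) = 0.2220
adj(I−A) = Cᵀ =
  [ 0.2775   0.0525   0.0750]
  [ 0.2775   0.5725   0.3950]
  [ 0.2775   0.2125   0.5150]
(I − A)⁻¹ = adj(I−A) / det(I−A) ≈
  [   1.2500     0.2365     0.3378]
  [   1.2500     2.5788     1.7793]
  [   1.2500     0.9572     2.3198]
Δx = (I − A)⁻¹ Δd with Δd having +50 in the Sector 1 component and 0 elsewhere.
So Δx_1 = L_11 · (+50), where L_11 = adj(I−A)_11 / det(I−A) = 0.2775 / 0.2220.
Δx_1 = 0.2775 × (+50) / 0.2220 = 13.875 / 0.2220 = 62.50.

Δx_1 = 62.50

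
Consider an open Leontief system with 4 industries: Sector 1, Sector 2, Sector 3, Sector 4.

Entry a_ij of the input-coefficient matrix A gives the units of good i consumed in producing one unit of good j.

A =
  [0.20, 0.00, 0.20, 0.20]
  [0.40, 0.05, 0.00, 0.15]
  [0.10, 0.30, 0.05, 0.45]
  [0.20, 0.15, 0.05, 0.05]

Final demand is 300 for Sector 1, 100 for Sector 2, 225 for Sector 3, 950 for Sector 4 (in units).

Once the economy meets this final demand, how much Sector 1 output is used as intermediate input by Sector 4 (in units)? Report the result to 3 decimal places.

z_14 = 281.141

I − A =
  [   0.80     0.00    -0.20    -0.20]
  [  -0.40     0.95     0.00    -0.15]
  [  -0.10    -0.30     0.95    -0.45]
  [  -0.20    -0.15    -0.05     0.95]
Compute the cofactors C_ij = (−1)^(i+j)·(3×3 minor ij) of I−A; the adjugate is their transpose:
adj(I−A) = Cᵀ =
  [ 0.812375   0.102000   0.185500   0.275000]
  [ 0.381250   0.628000   0.092000   0.223000]
  [ 0.323500   0.273000   0.654000   0.421000]
  [ 0.248250   0.135000   0.088000   0.679000]
det(I−A) = Σ_j (I−A)_1j·C_1j = (0.80)(0.812375) + (0.00)(0.381250) + (-0.20)(0.323500) + (-0.20)(0.248250) = 0.53555
(I − A)⁻¹ = adj(I−A) / det(I−A) ≈
  [   1.5169     0.1905     0.3464     0.5135]
  [   0.7119     1.1726     0.1718     0.4164]
  [   0.6041     0.5098     1.2212     0.7861]
  [   0.4635     0.2521     0.1643     1.2679]
First solve x = (I − A)⁻¹ d = adj(I−A)·d / det(I−A); in particular x_4 = (0.248250·300 + 0.135000·100 + 0.088000·225 + 0.679000·950) / 0.53555 = 752.825 / 0.53555 ≈ 1405.70442.
Intermediate flow from 1 to 4: z_14 = a_14 · x_4 = 0.20 × 752.825 / 0.53555 = 150.565 / 0.53555 ≈ 281.141.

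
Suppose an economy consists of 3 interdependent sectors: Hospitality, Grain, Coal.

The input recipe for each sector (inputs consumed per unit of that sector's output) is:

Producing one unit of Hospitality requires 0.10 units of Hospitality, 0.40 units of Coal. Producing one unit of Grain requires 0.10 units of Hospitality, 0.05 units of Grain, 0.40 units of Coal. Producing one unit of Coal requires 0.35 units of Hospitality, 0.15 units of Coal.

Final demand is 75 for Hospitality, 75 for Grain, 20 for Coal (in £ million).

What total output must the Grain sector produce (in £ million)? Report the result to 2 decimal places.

I − A =
  [   0.90    -0.10    -0.35]
  [   0.00     0.95     0.00]
  [  -0.40    -0.40     0.85]
Cofactors of I−A, C_ij = (−1)^(i+j)·(minor ij) (rows/columns in the sector order above):
  C_11 = (0.95)(0.85) − (0.00)(-0.40) = 0.8075
  C_12 = −[(0.00)(0.85) − (0.00)(-0.40)] = 0.0000
  C_13 = (0.00)(-0.40) − (0.95)(-0.40) = 0.3800
  C_21 = −[(-0.10)(0.85) − (-0.35)(-0.40)] = 0.2250
  C_22 = (0.90)(0.85) − (-0.35)(-0.40) = 0.6250
  C_23 = −[(0.90)(-0.40) − (-0.10)(-0.40)] = 0.4000
  C_31 = (-0.10)(0.00) − (-0.35)(0.95) = 0.3325
  C_32 = −[(0.90)(0.00) − (-0.35)(0.00)] = 0.0000
  C_33 = (0.90)(0.95) − (-0.10)(0.00) = 0.8550
det(I−A) = Σ_j (I−A)_1j·C_1j = (0.90)(0.8075) + (-0.10)(0.0000) + (-0.35)(0.3800) = 0.59375
adj(I−A) = Cᵀ =
  [ 0.8075   0.2250   0.3325]
  [ 0.0000   0.6250   0.0000]
  [ 0.3800   0.4000   0.8550]
(I − A)⁻¹ = adj(I−A) / det(I−A) ≈
  [   1.3600     0.3789     0.5600]
  [   0.0000     1.0526     0.0000]
  [   0.6400     0.6737     1.4400]
x = (I − A)⁻¹ d = adj(I−A)·d / det(I−A), with det(I−A) = 0.59375:
  x_H = (0.8075·75 + 0.2250·75 + 0.3325·20) / 0.59375 = 84.0875 / 0.59375 ≈ 141.62
  x_G = (0.0000·75 + 0.6250·75 + 0.0000·20) / 0.59375 = 46.875 / 0.59375 ≈ 78.95
  x_C = (0.3800·75 + 0.4000·75 + 0.8550·20) / 0.59375 = 75.60 / 0.59375 ≈ 127.33

x_G = 78.95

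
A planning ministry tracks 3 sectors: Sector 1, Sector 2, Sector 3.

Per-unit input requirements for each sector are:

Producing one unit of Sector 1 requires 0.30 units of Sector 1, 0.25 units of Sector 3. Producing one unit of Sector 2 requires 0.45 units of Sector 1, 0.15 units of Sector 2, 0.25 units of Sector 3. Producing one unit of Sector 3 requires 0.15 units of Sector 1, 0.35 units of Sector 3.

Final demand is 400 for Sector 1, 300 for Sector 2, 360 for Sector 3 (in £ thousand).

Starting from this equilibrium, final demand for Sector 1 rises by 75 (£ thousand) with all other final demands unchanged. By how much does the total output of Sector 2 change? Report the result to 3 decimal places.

Δx_2 = 0.000

I − A =
  [   0.70    -0.45    -0.15]
  [   0.00     0.85     0.00]
  [  -0.25    -0.25     0.65]
Cofactors of I−A, C_ij = (−1)^(i+j)·(minor ij) (rows/columns in the sector order above):
  C_11 = (0.85)(0.65) − (0.00)(-0.25) = 0.5525
  C_12 = −[(0.00)(0.65) − (0.00)(-0.25)] = 0.0000
  C_13 = (0.00)(-0.25) − (0.85)(-0.25) = 0.2125
  C_21 = −[(-0.45)(0.65) − (-0.15)(-0.25)] = 0.3300
  C_22 = (0.70)(0.65) − (-0.15)(-0.25) = 0.4175
  C_23 = −[(0.70)(-0.25) − (-0.45)(-0.25)] = 0.2875
  C_31 = (-0.45)(0.00) − (-0.15)(0.85) = 0.1275
  C_32 = −[(0.70)(0.00) − (-0.15)(0.00)] = 0.0000
  C_33 = (0.70)(0.85) − (-0.45)(0.00) = 0.5950
det(I−A) = Σ_j (I−A)_1j·C_1j = (0.70)(0.5525) + (-0.45)(0.0000) + (-0.15)(0.2125) = 0.354875
adj(I−A) = Cᵀ =
  [ 0.5525   0.3300   0.1275]
  [ 0.0000   0.4175   0.0000]
  [ 0.2125   0.2875   0.5950]
(I − A)⁻¹ = adj(I−A) / det(I−A) ≈
  [   1.5569     0.9299     0.3593]
  [   0.0000     1.1765     0.0000]
  [   0.5988     0.8101     1.6766]
Δx = (I − A)⁻¹ Δd with Δd having +75 in the Sector 1 component and 0 elsewhere.
So Δx_2 = L_21 · (+75), where L_21 = adj(I−A)_21 / det(I−A) = 0.0000 / 0.354875.
Δx_2 = 0.0000 × (+75) / 0.354875 = 0.00 / 0.354875 = 0.000.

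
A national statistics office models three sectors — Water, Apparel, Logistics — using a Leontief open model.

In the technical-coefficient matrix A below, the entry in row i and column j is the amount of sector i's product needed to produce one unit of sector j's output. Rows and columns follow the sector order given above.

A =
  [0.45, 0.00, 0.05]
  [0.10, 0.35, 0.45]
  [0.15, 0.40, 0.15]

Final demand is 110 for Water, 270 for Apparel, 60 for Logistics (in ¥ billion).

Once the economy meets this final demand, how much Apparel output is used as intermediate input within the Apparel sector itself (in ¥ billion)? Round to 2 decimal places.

I − A =
  [   0.55     0.00    -0.05]
  [  -0.10     0.65    -0.45]
  [  -0.15    -0.40     0.85]
Cofactors of I−A, C_ij = (−1)^(i+j)·(minor ij) (rows/columns in the sector order above):
  C_11 = (0.65)(0.85) − (-0.45)(-0.40) = 0.3725
  C_12 = −[(-0.10)(0.85) − (-0.45)(-0.15)] = 0.1525
  C_13 = (-0.10)(-0.40) − (0.65)(-0.15) = 0.1375
  C_21 = −[(0.00)(0.85) − (-0.05)(-0.40)] = 0.0200
  C_22 = (0.55)(0.85) − (-0.05)(-0.15) = 0.4600
  C_23 = −[(0.55)(-0.40) − (0.00)(-0.15)] = 0.2200
  C_31 = (0.00)(-0.45) − (-0.05)(0.65) = 0.0325
  C_32 = −[(0.55)(-0.45) − (-0.05)(-0.10)] = 0.2525
  C_33 = (0.55)(0.65) − (0.00)(-0.10) = 0.3575
det(I−A) = Σ_j (I−A)_1j·C_1j = (0.55)(0.3725) + (0.00)(0.1525) + (-0.05)(0.1375) = 0.1980
adj(I−A) = Cᵀ =
  [ 0.3725   0.0200   0.0325]
  [ 0.1525   0.4600   0.2525]
  [ 0.1375   0.2200   0.3575]
(I − A)⁻¹ = adj(I−A) / det(I−A) ≈
  [   1.8813     0.1010     0.1641]
  [   0.7702     2.3232     1.2753]
  [   0.6944     1.1111     1.8056]
First solve x = (I − A)⁻¹ d = adj(I−A)·d / det(I−A); in particular x_A = (0.1525·110 + 0.4600·270 + 0.2525·60) / 0.1980 = 156.125 / 0.1980 ≈ 788.5101.
Intermediate flow from A to A: z_AA = a_AA · x_A = 0.35 × 156.125 / 0.1980 = 54.64375 / 0.1980 ≈ 275.98.

z_AA = 275.98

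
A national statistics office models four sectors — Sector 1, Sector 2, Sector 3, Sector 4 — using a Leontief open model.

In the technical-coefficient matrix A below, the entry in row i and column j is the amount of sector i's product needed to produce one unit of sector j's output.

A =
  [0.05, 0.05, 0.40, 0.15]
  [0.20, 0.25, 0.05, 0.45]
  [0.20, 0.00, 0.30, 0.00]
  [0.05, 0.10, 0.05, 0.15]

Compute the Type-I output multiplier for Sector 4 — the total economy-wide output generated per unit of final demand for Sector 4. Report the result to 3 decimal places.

I − A =
  [   0.95    -0.05    -0.40    -0.15]
  [  -0.20     0.75    -0.05    -0.45]
  [  -0.20     0.00     0.70     0.00]
  [  -0.05    -0.10    -0.05     0.85]
Compute the cofactors C_ij = (−1)^(i+j)·(3×3 minor ij) of I−A; the adjugate is their transpose:
adj(I−A) = Cᵀ =
  [ 0.414750   0.040250   0.246625   0.094500]
  [ 0.147750   0.490500   0.139875   0.285750]
  [ 0.118500   0.011500   0.544625   0.027000]
  [ 0.048750   0.060750   0.063000   0.431250]
det(I−A) = Σ_j (I−A)_1j·C_1j = (0.95)(0.414750) + (-0.05)(0.147750) + (-0.40)(0.118500) + (-0.15)(0.048750) = 0.3319125
(I − A)⁻¹ = adj(I−A) / det(I−A) ≈
  [   1.2496     0.1213     0.7430     0.2847]
  [   0.4451     1.4778     0.4214     0.8609]
  [   0.3570     0.0346     1.6409     0.0813]
  [   0.1469     0.1830     0.1898     1.2993]
The output multiplier for sector j is the column-j sum of the Leontief inverse (I − A)⁻¹ = adj(I−A) / det(I−A).
Column 4 of adj(I−A): (0.094500, 0.285750, 0.027000, 0.431250); det(I−A) = 0.3319125.
m_4 = (0.094500 + 0.285750 + 0.027000 + 0.431250) / 0.3319125 = 0.8385 / 0.3319125 ≈ 2.526.

m_4 = 2.526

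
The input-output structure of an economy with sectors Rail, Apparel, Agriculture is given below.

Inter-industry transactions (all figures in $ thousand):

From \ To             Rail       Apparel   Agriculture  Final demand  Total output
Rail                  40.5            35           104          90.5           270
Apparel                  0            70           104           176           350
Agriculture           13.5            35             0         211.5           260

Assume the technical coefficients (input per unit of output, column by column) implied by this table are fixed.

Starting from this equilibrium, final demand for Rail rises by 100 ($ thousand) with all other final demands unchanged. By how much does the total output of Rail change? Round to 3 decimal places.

Δx_1 = 121.019

Technical coefficients a_ij = z_ij / X_j:
  a_11 = 40.5/270 = 0.15, a_21 = 0/270 = 0.00, a_31 = 13.5/270 = 0.05
  a_12 = 35/350 = 0.10, a_22 = 70/350 = 0.20, a_32 = 35/350 = 0.10
  a_13 = 104/260 = 0.40, a_23 = 104/260 = 0.40, a_33 = 0/260 = 0.00
I − A =
  [   0.85    -0.10    -0.40]
  [   0.00     0.80    -0.40]
  [  -0.05    -0.10     1.00]
Cofactors of I−A, C_ij = (−1)^(i+j)·(minor ij) (rows/columns in the sector order above):
  C_11 = (0.80)(1.00) − (-0.40)(-0.10) = 0.7600
  C_12 = −[(0.00)(1.00) − (-0.40)(-0.05)] = 0.0200
  C_13 = (0.00)(-0.10) − (0.80)(-0.05) = 0.0400
  C_21 = −[(-0.10)(1.00) − (-0.40)(-0.10)] = 0.1400
  C_22 = (0.85)(1.00) − (-0.40)(-0.05) = 0.8300
  C_23 = −[(0.85)(-0.10) − (-0.10)(-0.05)] = 0.0900
  C_31 = (-0.10)(-0.40) − (-0.40)(0.80) = 0.3600
  C_32 = −[(0.85)(-0.40) − (-0.40)(0.00)] = 0.3400
  C_33 = (0.85)(0.80) − (-0.10)(0.00) = 0.6800
det(I−A) = Σ_j (I−A)_1j·C_1j = (0.85)(0.7600) + (-0.10)(0.0200) + (-0.40)(0.0400) = 0.6280
adj(I−A) = Cᵀ =
  [ 0.7600   0.1400   0.3600]
  [ 0.0200   0.8300   0.3400]
  [ 0.0400   0.0900   0.6800]
(I − A)⁻¹ = adj(I−A) / det(I−A) ≈
  [   1.2102     0.2229     0.5732]
  [   0.0318     1.3217     0.5414]
  [   0.0637     0.1433     1.0828]
Δx = (I − A)⁻¹ Δd with Δd having +100 in the Rail component and 0 elsewhere.
So Δx_1 = L_11 · (+100), where L_11 = adj(I−A)_11 / det(I−A) = 0.7600 / 0.6280.
Δx_1 = 0.7600 × (+100) / 0.6280 = 76.00 / 0.6280 ≈ 121.019.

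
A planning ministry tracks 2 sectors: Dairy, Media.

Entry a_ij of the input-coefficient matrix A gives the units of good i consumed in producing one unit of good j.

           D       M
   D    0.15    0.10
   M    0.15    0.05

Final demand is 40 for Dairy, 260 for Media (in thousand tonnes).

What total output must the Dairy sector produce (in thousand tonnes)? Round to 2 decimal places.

x_D = 80.76

I − A =
  [   0.85    -0.10]
  [  -0.15     0.95]
det(I−A) = (0.85)(0.95) − (-0.10)(-0.15) = 0.7925
adj(I−A) = [[0.95, 0.10], [0.15, 0.85]]
(I − A)⁻¹ = adj(I−A) / det(I−A) ≈
  [   1.1987     0.1262]
  [   0.1893     1.0726]
x = (I − A)⁻¹ d = adj(I−A)·d / det(I−A), with det(I−A) = 0.7925:
  x_D = (0.95·40 + 0.10·260) / 0.7925 = 64.00 / 0.7925 ≈ 80.76
  x_M = (0.15·40 + 0.85·260) / 0.7925 = 227.00 / 0.7925 ≈ 286.44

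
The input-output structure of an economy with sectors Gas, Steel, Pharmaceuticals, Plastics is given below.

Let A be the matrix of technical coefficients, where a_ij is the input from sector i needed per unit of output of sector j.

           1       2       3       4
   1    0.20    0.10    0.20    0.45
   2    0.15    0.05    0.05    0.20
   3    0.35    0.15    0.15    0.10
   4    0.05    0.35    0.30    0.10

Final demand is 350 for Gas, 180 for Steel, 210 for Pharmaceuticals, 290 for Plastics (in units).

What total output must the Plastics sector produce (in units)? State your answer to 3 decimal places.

x_4 = 1001.335

I − A =
  [   0.80    -0.10    -0.20    -0.45]
  [  -0.15     0.95    -0.05    -0.20]
  [  -0.35    -0.15     0.85    -0.10]
  [  -0.05    -0.35    -0.30     0.90]
Compute the cofactors C_ij = (−1)^(i+j)·(3×3 minor ij) of I−A; the adjugate is their transpose:
adj(I−A) = Cᵀ =
  [ 0.621250   0.261625   0.303625   0.402500]
  [ 0.155750   0.457625   0.132125   0.194250]
  [ 0.306500   0.219750   0.568500   0.265250]
  [ 0.197250   0.265750   0.257750   0.554500]
det(I−A) = Σ_j (I−A)_1j·C_1j = (0.80)(0.621250) + (-0.10)(0.155750) + (-0.20)(0.306500) + (-0.45)(0.197250) = 0.3313625
(I − A)⁻¹ = adj(I−A) / det(I−A) ≈
  [   1.8748     0.7895     0.9163     1.2147]
  [   0.4700     1.3810     0.3987     0.5862]
  [   0.9250     0.6632     1.7156     0.8005]
  [   0.5953     0.8020     0.7778     1.6734]
x = (I − A)⁻¹ d = adj(I−A)·d / det(I−A), with det(I−A) = 0.3313625:
  x_1 = (0.621250·350 + 0.261625·180 + 0.303625·210 + 0.402500·290) / 0.3313625 = 445.01625 / 0.3313625 ≈ 1342.989
  x_2 = (0.155750·350 + 0.457625·180 + 0.132125·210 + 0.194250·290) / 0.3313625 = 220.96375 / 0.3313625 ≈ 666.834
  x_3 = (0.306500·350 + 0.219750·180 + 0.568500·210 + 0.265250·290) / 0.3313625 = 343.1375 / 0.3313625 ≈ 1035.535
  x_4 = (0.197250·350 + 0.265750·180 + 0.257750·210 + 0.554500·290) / 0.3313625 = 331.805 / 0.3313625 ≈ 1001.335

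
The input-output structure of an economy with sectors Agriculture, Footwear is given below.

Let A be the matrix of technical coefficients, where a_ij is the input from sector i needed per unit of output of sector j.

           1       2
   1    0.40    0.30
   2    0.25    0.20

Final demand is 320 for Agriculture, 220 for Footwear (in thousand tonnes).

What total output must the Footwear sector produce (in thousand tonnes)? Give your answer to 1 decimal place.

x_2 = 523.5

I − A =
  [   0.60    -0.30]
  [  -0.25     0.80]
det(I−A) = (0.60)(0.80) − (-0.30)(-0.25) = 0.4050
adj(I−A) = [[0.80, 0.30], [0.25, 0.60]]
(I − A)⁻¹ = adj(I−A) / det(I−A) ≈
  [   1.9753     0.7407]
  [   0.6173     1.4815]
x = (I − A)⁻¹ d = adj(I−A)·d / det(I−A), with det(I−A) = 0.4050:
  x_1 = (0.80·320 + 0.30·220) / 0.4050 = 322.00 / 0.4050 ≈ 795.1
  x_2 = (0.25·320 + 0.60·220) / 0.4050 = 212.00 / 0.4050 ≈ 523.5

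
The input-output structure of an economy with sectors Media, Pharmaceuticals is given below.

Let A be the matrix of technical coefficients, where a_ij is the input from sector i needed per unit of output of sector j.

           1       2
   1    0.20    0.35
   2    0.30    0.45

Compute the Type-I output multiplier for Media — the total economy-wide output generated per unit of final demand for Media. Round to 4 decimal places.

I − A =
  [   0.80    -0.35]
  [  -0.30     0.55]
det(I−A) = (0.80)(0.55) − (-0.35)(-0.30) = 0.3350
adj(I−A) = [[0.55, 0.35], [0.30, 0.80]]
(I − A)⁻¹ = adj(I−A) / det(I−A) ≈
  [   1.64179     1.04478]
  [   0.89552     2.38806]
The output multiplier for sector j is the column-j sum of the Leontief inverse (I − A)⁻¹ = adj(I−A) / det(I−A).
Column 1 of adj(I−A): (0.55, 0.30); det(I−A) = 0.3350.
m_1 = (0.55 + 0.30) / 0.3350 = 0.85 / 0.3350 ≈ 2.5373.

m_1 = 2.5373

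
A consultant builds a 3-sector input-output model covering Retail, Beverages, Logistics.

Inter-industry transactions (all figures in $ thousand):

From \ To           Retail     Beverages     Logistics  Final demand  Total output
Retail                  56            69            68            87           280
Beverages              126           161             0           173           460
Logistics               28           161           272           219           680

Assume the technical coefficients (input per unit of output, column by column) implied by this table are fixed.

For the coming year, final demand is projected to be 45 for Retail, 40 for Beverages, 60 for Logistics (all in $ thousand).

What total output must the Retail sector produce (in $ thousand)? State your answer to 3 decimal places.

Technical coefficients a_ij = z_ij / X_j:
  a_RR = 56/280 = 0.20, a_BR = 126/280 = 0.45, a_LR = 28/280 = 0.10
  a_RB = 69/460 = 0.15, a_BB = 161/460 = 0.35, a_LB = 161/460 = 0.35
  a_RL = 68/680 = 0.10, a_BL = 0/680 = 0.00, a_LL = 272/680 = 0.40
I − A =
  [   0.80    -0.15    -0.10]
  [  -0.45     0.65     0.00]
  [  -0.10    -0.35     0.60]
Cofactors of I−A, C_ij = (−1)^(i+j)·(minor ij) (rows/columns in the sector order above):
  C_11 = (0.65)(0.60) − (0.00)(-0.35) = 0.3900
  C_12 = −[(-0.45)(0.60) − (0.00)(-0.10)] = 0.2700
  C_13 = (-0.45)(-0.35) − (0.65)(-0.10) = 0.2225
  C_21 = −[(-0.15)(0.60) − (-0.10)(-0.35)] = 0.1250
  C_22 = (0.80)(0.60) − (-0.10)(-0.10) = 0.4700
  C_23 = −[(0.80)(-0.35) − (-0.15)(-0.10)] = 0.2950
  C_31 = (-0.15)(0.00) − (-0.10)(0.65) = 0.0650
  C_32 = −[(0.80)(0.00) − (-0.10)(-0.45)] = 0.0450
  C_33 = (0.80)(0.65) − (-0.15)(-0.45) = 0.4525
det(I−A) = Σ_j (I−A)_1j·C_1j = (0.80)(0.3900) + (-0.15)(0.2700) + (-0.10)(0.2225) = 0.24925
adj(I−A) = Cᵀ =
  [ 0.3900   0.1250   0.0650]
  [ 0.2700   0.4700   0.0450]
  [ 0.2225   0.2950   0.4525]
(I − A)⁻¹ = adj(I−A) / det(I−A) ≈
  [   1.5647     0.5015     0.2608]
  [   1.0832     1.8857     0.1805]
  [   0.8927     1.1836     1.8154]
x = (I − A)⁻¹ d = adj(I−A)·d / det(I−A), with det(I−A) = 0.24925:
  x_R = (0.3900·45 + 0.1250·40 + 0.0650·60) / 0.24925 = 26.45 / 0.24925 ≈ 106.118
  x_B = (0.2700·45 + 0.4700·40 + 0.0450·60) / 0.24925 = 33.65 / 0.24925 ≈ 135.005
  x_L = (0.2225·45 + 0.2950·40 + 0.4525·60) / 0.24925 = 48.9625 / 0.24925 ≈ 196.439

x_R = 106.118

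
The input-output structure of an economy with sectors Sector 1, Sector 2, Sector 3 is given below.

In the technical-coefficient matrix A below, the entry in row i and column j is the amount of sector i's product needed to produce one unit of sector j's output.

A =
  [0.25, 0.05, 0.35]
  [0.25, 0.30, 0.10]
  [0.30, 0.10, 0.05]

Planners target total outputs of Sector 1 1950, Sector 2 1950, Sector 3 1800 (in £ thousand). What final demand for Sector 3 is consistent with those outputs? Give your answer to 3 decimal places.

d_3 = 930.000

I − A =
  [   0.75    -0.05    -0.35]
  [  -0.25     0.70    -0.10]
  [  -0.30    -0.10     0.95]
d = (I − A) x:
  d_1 = (+0.75)·1950 + (-0.05)·1950 + (-0.35)·1800 = 735.000
  d_2 = (-0.25)·1950 + (+0.70)·1950 + (-0.10)·1800 = 697.500
  d_3 = (-0.30)·1950 + (-0.10)·1950 + (+0.95)·1800 = 930.000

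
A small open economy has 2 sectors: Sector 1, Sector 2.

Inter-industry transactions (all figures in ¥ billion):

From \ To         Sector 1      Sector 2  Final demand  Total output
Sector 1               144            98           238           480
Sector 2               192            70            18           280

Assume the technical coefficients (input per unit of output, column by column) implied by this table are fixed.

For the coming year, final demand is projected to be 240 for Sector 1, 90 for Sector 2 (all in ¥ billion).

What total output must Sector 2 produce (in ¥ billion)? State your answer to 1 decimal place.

x_2 = 413.0

Technical coefficients a_ij = z_ij / X_j:
  a_11 = 144/480 = 0.30, a_21 = 192/480 = 0.40
  a_12 = 98/280 = 0.35, a_22 = 70/280 = 0.25
I − A =
  [   0.70    -0.35]
  [  -0.40     0.75]
det(I−A) = (0.70)(0.75) − (-0.35)(-0.40) = 0.3850
adj(I−A) = [[0.75, 0.35], [0.40, 0.70]]
(I − A)⁻¹ = adj(I−A) / det(I−A) ≈
  [   1.9481     0.9091]
  [   1.0390     1.8182]
x = (I − A)⁻¹ d = adj(I−A)·d / det(I−A), with det(I−A) = 0.3850:
  x_1 = (0.75·240 + 0.35·90) / 0.3850 = 211.50 / 0.3850 ≈ 549.4
  x_2 = (0.40·240 + 0.70·90) / 0.3850 = 159.00 / 0.3850 ≈ 413.0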